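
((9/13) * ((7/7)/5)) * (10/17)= 18/221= 0.08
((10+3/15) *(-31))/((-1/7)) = 11067/5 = 2213.40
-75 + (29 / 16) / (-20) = -24029 / 320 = -75.09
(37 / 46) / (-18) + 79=65375 / 828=78.96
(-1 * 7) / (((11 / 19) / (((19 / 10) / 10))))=-2527 / 1100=-2.30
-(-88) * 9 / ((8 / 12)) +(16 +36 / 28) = 8437 / 7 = 1205.29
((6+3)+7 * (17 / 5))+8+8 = 244 / 5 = 48.80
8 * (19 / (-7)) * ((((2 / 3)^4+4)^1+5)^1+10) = -236360 / 567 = -416.86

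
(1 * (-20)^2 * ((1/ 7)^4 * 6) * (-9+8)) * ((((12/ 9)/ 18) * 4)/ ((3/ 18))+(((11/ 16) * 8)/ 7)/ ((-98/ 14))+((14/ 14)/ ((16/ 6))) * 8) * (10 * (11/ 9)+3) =-225502000/ 3176523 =-70.99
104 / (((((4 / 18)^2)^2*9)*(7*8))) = 9477 / 112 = 84.62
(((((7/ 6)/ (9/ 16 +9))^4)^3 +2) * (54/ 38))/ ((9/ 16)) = 5.05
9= 9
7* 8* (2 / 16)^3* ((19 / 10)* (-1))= -133 / 640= -0.21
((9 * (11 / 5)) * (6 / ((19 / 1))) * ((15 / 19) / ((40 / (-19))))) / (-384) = 297 / 48640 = 0.01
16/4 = 4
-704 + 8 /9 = -6328 /9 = -703.11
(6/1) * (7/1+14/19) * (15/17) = 13230/323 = 40.96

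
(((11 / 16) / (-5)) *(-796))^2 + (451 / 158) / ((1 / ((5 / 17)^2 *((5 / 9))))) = 984609314359 / 82191600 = 11979.44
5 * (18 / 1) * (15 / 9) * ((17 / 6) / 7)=425 / 7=60.71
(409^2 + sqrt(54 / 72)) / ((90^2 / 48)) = 2 * sqrt(3) / 675 + 669124 / 675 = 991.30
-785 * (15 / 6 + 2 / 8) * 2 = -8635 / 2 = -4317.50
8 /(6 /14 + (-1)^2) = 28 /5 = 5.60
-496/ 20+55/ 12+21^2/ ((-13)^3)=-2691421/ 131820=-20.42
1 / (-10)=-1 / 10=-0.10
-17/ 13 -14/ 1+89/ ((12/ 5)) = 3397/ 156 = 21.78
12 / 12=1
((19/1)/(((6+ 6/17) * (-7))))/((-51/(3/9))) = 19/6804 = 0.00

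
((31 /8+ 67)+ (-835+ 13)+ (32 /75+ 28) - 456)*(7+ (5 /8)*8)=-707219 /50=-14144.38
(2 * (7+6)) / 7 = 26 / 7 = 3.71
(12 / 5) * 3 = 36 / 5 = 7.20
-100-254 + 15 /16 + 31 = -322.06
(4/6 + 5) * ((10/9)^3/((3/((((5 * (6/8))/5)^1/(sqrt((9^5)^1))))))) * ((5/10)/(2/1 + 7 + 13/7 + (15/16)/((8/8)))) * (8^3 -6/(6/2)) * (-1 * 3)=-40460000/78003729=-0.52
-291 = -291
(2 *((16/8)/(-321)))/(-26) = 2/4173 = 0.00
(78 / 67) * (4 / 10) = 156 / 335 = 0.47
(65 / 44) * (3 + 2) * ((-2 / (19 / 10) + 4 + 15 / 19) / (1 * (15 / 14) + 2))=161525 / 17974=8.99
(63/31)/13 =63/403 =0.16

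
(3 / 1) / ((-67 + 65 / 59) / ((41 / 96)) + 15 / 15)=-7257 / 370829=-0.02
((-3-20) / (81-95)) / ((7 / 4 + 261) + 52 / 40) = 230 / 36967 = 0.01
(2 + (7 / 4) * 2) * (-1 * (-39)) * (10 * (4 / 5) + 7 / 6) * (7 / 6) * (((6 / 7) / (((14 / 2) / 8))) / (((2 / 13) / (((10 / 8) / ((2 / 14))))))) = 511225 / 4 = 127806.25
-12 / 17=-0.71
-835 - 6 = -841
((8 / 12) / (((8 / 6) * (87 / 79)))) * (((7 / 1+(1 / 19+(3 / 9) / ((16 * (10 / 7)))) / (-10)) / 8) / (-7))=-50385173 / 888652800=-0.06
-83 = -83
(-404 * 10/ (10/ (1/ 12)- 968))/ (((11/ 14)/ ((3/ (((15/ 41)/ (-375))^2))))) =11141878125/ 583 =19111283.23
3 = 3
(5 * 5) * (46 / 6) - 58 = 401 / 3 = 133.67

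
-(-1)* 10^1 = 10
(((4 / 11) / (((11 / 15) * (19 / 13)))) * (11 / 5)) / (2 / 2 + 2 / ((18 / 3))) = 117 / 209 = 0.56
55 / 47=1.17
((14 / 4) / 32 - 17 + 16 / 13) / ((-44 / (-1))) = -13029 / 36608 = -0.36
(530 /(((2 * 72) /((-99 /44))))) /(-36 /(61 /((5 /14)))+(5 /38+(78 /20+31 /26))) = -139746425 /84596496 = -1.65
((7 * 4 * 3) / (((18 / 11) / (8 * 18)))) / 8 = 924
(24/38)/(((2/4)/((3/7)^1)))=72/133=0.54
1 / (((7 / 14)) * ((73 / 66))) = 132 / 73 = 1.81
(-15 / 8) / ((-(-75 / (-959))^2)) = 919681 / 3000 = 306.56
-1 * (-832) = 832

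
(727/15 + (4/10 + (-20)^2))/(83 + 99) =6733/2730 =2.47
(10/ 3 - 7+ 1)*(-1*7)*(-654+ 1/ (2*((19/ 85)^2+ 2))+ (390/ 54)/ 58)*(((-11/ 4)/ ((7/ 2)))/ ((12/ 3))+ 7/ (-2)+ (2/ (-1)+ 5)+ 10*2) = -910463102578/ 3865671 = -235525.24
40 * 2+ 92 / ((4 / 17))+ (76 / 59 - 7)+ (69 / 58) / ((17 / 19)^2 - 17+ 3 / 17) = 156542392201 / 336495526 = 465.21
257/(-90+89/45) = -11565/3961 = -2.92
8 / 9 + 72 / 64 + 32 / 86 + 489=491.39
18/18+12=13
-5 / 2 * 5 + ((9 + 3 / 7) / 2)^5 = 77850611 / 33614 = 2316.02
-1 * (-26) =26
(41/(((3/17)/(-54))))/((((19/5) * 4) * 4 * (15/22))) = -302.64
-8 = -8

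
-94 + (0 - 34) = -128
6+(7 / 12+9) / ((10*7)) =1031 / 168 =6.14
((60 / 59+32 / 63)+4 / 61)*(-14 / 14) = -360616 / 226737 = -1.59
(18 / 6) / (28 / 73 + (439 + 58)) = 73 / 12103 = 0.01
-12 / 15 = -4 / 5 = -0.80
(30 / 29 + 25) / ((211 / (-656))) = -495280 / 6119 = -80.94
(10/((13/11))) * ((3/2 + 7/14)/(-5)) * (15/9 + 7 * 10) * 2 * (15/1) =-94600/13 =-7276.92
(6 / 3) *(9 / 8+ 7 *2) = 121 / 4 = 30.25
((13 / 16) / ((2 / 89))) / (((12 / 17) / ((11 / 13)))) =43.34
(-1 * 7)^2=49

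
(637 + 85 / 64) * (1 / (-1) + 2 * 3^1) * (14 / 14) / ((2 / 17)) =3472505 / 128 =27128.95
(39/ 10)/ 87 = 13/ 290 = 0.04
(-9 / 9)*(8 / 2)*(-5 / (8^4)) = 5 / 1024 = 0.00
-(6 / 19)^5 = -7776 / 2476099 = -0.00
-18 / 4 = -9 / 2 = -4.50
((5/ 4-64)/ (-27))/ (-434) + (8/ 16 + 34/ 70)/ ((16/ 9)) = 514757/ 937440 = 0.55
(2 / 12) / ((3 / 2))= 0.11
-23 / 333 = -0.07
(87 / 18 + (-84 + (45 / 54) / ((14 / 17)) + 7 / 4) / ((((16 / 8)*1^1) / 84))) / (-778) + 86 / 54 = 250895 / 42012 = 5.97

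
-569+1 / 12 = -6827 / 12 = -568.92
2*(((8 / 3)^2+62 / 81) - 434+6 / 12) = -68951 / 81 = -851.25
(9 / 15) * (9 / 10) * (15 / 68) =81 / 680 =0.12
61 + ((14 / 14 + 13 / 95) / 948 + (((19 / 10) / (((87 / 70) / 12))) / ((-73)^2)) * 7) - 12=56861019534 / 1159830205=49.03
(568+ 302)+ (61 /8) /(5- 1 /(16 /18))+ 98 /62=27080 /31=873.55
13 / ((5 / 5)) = 13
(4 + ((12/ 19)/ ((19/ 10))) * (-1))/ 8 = 331/ 722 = 0.46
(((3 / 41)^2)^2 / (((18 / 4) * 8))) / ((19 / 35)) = 315 / 214757836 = 0.00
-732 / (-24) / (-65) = -0.47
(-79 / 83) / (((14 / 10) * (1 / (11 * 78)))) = -338910 / 581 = -583.32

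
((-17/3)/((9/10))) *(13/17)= -130/27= -4.81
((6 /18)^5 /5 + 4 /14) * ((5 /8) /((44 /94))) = 114539 /299376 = 0.38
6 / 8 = 3 / 4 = 0.75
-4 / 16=-1 / 4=-0.25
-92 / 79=-1.16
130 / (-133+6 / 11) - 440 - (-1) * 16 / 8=-639596 / 1457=-438.98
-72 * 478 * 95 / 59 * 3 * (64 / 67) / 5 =-125549568 / 3953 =-31760.58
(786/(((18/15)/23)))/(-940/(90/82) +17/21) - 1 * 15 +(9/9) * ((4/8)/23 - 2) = -17151635/495926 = -34.59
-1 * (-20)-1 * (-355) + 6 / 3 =377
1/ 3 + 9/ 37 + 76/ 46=5690/ 2553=2.23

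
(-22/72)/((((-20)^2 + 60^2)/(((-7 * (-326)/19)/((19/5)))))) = -0.00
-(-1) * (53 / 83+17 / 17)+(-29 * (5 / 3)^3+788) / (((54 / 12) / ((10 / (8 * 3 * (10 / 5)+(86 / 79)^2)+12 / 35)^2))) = 14058008600370883 / 312576034796550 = 44.97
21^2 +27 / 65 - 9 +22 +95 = 35712 / 65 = 549.42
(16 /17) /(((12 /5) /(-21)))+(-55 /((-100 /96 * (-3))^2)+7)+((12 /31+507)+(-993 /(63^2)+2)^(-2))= 7072731477713 /14121557875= 500.85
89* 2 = 178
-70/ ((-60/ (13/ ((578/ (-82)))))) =-3731/ 1734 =-2.15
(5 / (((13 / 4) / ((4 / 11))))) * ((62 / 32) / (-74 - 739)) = -0.00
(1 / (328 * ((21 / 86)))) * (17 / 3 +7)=817 / 5166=0.16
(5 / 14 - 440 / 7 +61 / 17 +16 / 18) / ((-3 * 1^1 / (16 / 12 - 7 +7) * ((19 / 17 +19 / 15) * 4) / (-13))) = -1154075 / 32832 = -35.15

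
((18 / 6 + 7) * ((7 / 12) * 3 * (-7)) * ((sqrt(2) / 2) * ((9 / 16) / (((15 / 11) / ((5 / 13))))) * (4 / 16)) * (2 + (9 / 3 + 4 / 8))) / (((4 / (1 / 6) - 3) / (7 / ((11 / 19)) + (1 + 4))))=-18095 * sqrt(2) / 1664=-15.38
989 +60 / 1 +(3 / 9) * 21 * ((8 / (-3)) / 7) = 3139 / 3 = 1046.33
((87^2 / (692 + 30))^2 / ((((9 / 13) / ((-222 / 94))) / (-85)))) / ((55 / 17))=2654597462283 / 269503828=9849.94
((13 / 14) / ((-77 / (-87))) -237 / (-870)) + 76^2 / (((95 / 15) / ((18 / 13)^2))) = 23111320312 / 13208195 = 1749.77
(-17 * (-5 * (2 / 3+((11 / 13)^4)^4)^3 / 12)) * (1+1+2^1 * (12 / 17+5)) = 300958964476354921040136524667220406666610003884145251875 / 7955082260613272844060845570765726003212024758151448667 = 37.83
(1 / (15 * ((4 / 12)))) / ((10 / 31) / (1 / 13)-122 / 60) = 186 / 2009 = 0.09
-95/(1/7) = -665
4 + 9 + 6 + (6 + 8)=33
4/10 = 0.40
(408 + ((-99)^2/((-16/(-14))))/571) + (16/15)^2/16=434852063/1027800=423.09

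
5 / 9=0.56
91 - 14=77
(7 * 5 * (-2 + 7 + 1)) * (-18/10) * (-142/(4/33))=442827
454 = 454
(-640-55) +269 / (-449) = -312324 / 449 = -695.60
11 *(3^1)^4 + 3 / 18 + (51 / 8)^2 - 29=173339 / 192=902.81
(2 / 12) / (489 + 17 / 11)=11 / 32376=0.00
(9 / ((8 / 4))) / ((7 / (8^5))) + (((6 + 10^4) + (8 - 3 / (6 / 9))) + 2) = 435073 / 14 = 31076.64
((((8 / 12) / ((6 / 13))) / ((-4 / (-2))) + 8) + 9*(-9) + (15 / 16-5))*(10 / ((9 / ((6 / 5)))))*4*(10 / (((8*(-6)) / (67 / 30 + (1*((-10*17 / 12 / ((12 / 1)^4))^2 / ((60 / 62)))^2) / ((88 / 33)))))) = 2823683080997441591542065581 / 14905658850635783275020288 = 189.44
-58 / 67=-0.87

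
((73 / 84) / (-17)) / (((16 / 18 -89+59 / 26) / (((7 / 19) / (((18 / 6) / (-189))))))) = -179361 / 12976202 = -0.01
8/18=4/9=0.44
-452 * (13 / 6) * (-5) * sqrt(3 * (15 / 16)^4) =550875 * sqrt(3) / 128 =7454.25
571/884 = 0.65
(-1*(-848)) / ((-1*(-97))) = 8.74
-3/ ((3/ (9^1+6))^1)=-15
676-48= 628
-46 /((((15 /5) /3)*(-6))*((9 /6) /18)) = 92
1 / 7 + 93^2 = 60544 / 7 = 8649.14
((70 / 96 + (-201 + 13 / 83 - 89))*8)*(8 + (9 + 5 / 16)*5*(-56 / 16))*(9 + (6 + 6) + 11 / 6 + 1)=90756219983 / 10624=8542565.89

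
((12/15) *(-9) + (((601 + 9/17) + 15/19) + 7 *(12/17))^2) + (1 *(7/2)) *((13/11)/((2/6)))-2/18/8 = 152354676019517/413142840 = 368769.98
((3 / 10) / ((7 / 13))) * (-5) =-39 / 14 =-2.79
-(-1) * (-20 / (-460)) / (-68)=-1 / 1564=-0.00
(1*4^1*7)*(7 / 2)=98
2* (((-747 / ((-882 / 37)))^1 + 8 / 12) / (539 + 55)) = 9409 / 87318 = 0.11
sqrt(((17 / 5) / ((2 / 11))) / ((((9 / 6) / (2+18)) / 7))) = 2* sqrt(3927) / 3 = 41.78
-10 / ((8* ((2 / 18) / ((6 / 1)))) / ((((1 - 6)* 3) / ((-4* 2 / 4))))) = -2025 / 4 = -506.25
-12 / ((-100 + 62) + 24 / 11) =66 / 197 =0.34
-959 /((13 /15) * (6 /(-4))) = 737.69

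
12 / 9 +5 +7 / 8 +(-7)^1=5 / 24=0.21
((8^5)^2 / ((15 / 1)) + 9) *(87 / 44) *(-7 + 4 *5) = 404800718543 / 220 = 1840003266.10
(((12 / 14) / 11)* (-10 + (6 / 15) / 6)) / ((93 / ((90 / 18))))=-298 / 7161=-0.04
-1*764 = -764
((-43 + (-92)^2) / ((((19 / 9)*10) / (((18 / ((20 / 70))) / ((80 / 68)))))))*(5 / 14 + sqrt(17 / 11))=11595717 / 1520 + 81170019*sqrt(187) / 41800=34183.39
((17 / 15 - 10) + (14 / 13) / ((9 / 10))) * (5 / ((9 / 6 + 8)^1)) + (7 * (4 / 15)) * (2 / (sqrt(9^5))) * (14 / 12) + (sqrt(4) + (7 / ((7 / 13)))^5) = 1002836518777 / 2700945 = 371290.98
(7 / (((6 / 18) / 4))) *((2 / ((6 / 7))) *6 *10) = 11760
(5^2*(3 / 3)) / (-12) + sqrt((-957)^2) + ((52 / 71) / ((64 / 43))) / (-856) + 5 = 2800313299 / 2917248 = 959.92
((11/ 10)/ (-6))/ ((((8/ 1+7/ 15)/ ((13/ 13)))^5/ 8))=-1113750/ 33038369407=-0.00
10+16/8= 12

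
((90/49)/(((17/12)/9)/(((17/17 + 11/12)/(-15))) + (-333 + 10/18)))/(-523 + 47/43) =400545/37977238859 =0.00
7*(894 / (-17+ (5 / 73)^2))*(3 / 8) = -50023323 / 362272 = -138.08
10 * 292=2920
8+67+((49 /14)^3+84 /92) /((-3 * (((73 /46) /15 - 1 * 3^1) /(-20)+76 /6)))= 13058350 /176797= 73.86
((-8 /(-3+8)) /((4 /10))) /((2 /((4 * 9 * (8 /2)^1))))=-288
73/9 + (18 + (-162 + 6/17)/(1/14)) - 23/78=-8899751/3978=-2237.24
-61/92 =-0.66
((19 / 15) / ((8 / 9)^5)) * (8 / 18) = 1.01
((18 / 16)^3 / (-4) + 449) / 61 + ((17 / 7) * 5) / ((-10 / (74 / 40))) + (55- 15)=197235541 / 4372480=45.11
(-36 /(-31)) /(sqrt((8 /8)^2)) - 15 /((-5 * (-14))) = 411 /434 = 0.95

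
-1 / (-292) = 1 / 292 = 0.00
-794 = -794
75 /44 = 1.70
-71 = -71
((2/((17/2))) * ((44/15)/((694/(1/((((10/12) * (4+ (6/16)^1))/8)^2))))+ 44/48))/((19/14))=0.16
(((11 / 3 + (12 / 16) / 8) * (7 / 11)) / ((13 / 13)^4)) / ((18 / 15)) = 12635 / 6336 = 1.99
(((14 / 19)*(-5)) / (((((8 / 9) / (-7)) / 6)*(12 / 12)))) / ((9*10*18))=0.11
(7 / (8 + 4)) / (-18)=-7 / 216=-0.03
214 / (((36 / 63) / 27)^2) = 3822147 / 8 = 477768.38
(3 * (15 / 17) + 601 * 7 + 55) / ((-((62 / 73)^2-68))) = 386347171 / 6094976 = 63.39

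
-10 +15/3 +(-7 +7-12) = -17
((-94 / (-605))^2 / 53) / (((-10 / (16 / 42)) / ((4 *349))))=-49340224 / 2036929125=-0.02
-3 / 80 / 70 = -3 / 5600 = -0.00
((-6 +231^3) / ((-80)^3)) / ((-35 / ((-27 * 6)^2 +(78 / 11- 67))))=28402456317 / 1576960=18010.89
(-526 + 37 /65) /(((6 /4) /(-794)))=54234964 /195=278128.02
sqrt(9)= 3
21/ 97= 0.22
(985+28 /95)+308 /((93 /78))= 3662453 /2945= 1243.62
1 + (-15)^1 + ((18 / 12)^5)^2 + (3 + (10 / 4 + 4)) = 54441 / 1024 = 53.17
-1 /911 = -0.00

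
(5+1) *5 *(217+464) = 20430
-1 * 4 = -4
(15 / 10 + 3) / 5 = 9 / 10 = 0.90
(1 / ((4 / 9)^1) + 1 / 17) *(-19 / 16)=-2983 / 1088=-2.74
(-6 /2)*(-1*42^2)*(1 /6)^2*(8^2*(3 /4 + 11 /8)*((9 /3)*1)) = 59976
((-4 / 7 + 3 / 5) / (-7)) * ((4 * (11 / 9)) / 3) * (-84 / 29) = 176 / 9135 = 0.02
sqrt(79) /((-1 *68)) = -sqrt(79) /68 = -0.13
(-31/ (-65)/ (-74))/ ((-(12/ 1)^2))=0.00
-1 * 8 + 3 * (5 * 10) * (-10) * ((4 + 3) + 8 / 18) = -33524 / 3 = -11174.67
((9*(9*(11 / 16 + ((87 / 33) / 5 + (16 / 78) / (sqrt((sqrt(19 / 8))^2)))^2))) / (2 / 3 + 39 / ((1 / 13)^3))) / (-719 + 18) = -37132019163 / 28004187895512400-75168*sqrt(38) / 2447918522335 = -0.00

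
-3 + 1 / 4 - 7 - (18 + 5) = -131 / 4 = -32.75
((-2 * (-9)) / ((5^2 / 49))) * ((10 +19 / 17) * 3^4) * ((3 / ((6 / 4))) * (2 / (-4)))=-13502538 / 425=-31770.68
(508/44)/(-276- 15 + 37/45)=-5715/143638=-0.04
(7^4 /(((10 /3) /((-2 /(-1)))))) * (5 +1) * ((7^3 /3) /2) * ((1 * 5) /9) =823543 /3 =274514.33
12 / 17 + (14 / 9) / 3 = 562 / 459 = 1.22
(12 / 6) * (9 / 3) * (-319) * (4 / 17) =-7656 / 17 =-450.35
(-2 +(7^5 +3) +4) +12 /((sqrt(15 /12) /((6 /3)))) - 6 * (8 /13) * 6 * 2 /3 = 48 * sqrt(5) /5 +218364 /13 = 16818.70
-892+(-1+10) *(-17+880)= 6875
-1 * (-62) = 62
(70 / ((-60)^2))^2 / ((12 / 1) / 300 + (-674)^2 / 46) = 1127 / 29437204032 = 0.00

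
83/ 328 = 0.25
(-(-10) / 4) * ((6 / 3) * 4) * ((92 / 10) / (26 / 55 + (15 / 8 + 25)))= 80960 / 12033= 6.73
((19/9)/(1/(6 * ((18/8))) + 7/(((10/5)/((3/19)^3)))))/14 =390963/227773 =1.72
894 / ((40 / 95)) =8493 / 4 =2123.25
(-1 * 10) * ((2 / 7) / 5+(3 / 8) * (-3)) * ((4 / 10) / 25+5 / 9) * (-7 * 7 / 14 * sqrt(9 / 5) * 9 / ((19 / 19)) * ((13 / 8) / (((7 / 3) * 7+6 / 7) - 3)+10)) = -13907679123 * sqrt(5) / 11920000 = -2608.94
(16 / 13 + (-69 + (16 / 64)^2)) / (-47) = 14083 / 9776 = 1.44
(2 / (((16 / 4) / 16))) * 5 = 40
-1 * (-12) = 12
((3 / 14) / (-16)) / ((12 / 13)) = -13 / 896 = -0.01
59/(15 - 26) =-59/11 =-5.36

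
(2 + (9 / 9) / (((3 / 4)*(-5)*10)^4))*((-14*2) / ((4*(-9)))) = 442968862 / 284765625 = 1.56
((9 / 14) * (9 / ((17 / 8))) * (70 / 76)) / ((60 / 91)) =2457 / 646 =3.80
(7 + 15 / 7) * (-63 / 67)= -576 / 67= -8.60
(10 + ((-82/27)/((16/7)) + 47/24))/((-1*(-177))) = 0.06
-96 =-96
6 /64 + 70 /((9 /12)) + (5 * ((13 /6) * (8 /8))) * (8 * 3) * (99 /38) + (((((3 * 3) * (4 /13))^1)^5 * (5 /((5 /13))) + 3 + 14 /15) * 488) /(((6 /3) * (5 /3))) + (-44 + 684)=406249873914659 /1302381600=311928.45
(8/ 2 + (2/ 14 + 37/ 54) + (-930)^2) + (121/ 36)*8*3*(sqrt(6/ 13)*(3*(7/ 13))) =1694*sqrt(78)/ 169 + 326934025/ 378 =864993.35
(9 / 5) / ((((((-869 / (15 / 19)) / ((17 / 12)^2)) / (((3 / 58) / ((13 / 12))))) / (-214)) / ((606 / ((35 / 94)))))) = 11890109961 / 217862645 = 54.58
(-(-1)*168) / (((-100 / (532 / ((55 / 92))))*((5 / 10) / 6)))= -24667776 / 1375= -17940.20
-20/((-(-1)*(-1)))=20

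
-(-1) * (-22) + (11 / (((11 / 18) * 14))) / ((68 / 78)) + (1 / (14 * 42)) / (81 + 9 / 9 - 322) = -49240817 / 2399040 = -20.53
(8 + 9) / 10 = 17 / 10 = 1.70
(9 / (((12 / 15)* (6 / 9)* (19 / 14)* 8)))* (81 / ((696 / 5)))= 127575 / 141056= 0.90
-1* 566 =-566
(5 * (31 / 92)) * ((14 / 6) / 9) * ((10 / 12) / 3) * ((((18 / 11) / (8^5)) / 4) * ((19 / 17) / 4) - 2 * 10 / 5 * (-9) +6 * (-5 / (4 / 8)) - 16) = -10637540448325 / 2191823732736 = -4.85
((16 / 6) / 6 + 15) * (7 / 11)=973 / 99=9.83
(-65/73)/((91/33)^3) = -179685/4231591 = -0.04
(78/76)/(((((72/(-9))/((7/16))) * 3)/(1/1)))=-91/4864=-0.02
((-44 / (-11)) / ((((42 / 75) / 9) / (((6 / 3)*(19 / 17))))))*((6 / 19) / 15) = 360 / 119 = 3.03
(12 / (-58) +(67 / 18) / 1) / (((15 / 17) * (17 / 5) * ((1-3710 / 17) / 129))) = -1341385 / 1927746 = -0.70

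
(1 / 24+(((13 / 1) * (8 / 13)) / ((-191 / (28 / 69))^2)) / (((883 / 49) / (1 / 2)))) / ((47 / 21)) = 357859744991 / 19221718366776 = 0.02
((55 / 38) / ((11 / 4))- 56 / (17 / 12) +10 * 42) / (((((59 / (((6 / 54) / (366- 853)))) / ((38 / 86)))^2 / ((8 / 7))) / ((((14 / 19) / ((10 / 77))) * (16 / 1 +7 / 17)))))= 2349991952 / 19852226127689805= 0.00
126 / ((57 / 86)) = 3612 / 19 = 190.11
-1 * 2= -2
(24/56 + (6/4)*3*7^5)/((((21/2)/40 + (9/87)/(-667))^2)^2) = 1011899159846216859110379520000/63375675030062839271709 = 15966680.58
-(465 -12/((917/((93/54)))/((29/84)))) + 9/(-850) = -11417062807/24552675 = -465.00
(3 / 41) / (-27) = -1 / 369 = -0.00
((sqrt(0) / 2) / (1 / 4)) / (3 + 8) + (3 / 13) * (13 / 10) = 3 / 10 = 0.30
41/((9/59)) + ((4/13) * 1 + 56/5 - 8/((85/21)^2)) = 236519539/845325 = 279.80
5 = 5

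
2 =2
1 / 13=0.08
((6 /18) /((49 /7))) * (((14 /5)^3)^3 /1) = 2951578112 /5859375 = 503.74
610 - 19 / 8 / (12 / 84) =4747 / 8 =593.38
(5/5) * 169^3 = 4826809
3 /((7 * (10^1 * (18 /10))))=1 /42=0.02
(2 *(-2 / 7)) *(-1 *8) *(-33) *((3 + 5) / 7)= -8448 / 49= -172.41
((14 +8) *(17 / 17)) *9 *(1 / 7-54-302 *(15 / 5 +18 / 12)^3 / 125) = -94946247 / 1750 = -54255.00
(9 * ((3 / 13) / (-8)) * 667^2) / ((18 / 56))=-9342669 / 26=-359333.42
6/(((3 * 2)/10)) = 10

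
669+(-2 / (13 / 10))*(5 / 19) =668.60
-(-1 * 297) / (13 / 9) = 2673 / 13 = 205.62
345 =345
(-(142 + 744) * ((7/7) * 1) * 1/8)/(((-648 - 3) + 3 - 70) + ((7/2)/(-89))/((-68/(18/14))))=1340518/8690663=0.15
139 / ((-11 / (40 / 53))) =-5560 / 583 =-9.54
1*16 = 16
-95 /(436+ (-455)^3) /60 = 0.00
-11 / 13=-0.85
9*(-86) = -774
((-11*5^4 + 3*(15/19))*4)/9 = -522320/171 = -3054.50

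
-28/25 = -1.12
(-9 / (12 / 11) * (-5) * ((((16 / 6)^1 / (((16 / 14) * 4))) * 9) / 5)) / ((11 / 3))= 189 / 16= 11.81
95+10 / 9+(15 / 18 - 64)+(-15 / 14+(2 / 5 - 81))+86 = 11741 / 315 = 37.27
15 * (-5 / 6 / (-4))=25 / 8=3.12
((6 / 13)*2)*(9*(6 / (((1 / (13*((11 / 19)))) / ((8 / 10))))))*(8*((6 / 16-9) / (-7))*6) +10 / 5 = 11805298 / 665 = 17752.33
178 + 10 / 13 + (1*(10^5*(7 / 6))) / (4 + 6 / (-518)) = 1185652076 / 40287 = 29430.14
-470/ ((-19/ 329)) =154630/ 19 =8138.42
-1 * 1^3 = -1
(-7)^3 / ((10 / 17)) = -5831 / 10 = -583.10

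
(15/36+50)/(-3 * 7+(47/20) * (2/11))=-33275/13578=-2.45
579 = 579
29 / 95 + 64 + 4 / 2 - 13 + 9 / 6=10413 / 190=54.81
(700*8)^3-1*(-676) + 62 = 175616000738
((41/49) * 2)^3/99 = 551368/11647251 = 0.05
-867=-867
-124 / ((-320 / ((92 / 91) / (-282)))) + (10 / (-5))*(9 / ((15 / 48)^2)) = -473005549 / 2566200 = -184.32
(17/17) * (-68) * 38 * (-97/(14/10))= 1253240/7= 179034.29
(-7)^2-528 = -479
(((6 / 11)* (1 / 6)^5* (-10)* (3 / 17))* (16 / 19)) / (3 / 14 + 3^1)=-0.00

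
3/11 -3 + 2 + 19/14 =97/154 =0.63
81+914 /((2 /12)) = 5565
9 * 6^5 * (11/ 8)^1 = 96228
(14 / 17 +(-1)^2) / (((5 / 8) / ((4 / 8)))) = 1.46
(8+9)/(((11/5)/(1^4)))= 85/11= 7.73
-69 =-69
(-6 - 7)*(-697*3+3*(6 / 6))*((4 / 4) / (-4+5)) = 27144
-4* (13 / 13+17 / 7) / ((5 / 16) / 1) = -1536 / 35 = -43.89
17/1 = 17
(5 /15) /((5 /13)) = 13 /15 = 0.87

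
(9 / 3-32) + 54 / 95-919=-90006 / 95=-947.43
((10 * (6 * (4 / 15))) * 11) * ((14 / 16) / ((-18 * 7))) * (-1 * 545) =5995 / 9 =666.11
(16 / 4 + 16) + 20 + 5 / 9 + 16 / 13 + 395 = 51104 / 117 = 436.79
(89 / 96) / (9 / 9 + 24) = 89 / 2400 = 0.04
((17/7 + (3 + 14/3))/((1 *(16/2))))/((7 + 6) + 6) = 53/798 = 0.07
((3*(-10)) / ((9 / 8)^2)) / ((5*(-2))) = 64 / 27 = 2.37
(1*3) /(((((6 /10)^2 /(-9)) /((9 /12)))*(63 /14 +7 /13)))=-2925 /262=-11.16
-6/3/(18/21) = -7/3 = -2.33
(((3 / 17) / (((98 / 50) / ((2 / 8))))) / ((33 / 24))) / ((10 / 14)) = 30 / 1309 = 0.02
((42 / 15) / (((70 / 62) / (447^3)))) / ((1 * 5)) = 5537506626 / 125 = 44300053.01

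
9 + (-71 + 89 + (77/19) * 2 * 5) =1283/19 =67.53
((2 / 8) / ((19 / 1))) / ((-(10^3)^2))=-1 / 76000000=-0.00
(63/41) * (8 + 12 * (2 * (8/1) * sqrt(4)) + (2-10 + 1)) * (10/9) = 26950/41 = 657.32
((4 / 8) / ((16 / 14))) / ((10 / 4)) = 7 / 40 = 0.18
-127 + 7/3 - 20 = -144.67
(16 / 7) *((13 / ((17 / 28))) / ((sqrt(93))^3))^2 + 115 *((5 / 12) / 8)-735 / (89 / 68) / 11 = -328157388653461 / 7282480971744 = -45.06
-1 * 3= -3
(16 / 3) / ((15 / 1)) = 16 / 45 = 0.36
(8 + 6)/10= 7/5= 1.40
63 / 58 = 1.09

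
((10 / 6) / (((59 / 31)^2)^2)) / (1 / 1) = 4617605 / 36352083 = 0.13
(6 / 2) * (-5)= -15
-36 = -36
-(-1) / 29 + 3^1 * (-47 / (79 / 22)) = -89879 / 2291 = -39.23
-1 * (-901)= 901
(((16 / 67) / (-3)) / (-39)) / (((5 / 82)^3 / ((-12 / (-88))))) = 4410944 / 3592875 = 1.23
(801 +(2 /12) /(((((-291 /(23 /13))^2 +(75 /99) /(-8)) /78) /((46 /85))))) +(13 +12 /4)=262371229063883 /321139713035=817.00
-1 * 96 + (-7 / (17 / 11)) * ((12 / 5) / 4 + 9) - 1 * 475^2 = -19189981 / 85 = -225764.48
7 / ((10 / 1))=7 / 10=0.70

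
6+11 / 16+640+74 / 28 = 72725 / 112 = 649.33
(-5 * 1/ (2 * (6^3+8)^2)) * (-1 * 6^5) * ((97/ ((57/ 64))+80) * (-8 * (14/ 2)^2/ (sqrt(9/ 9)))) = -545130/ 19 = -28691.05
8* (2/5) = 16/5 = 3.20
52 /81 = 0.64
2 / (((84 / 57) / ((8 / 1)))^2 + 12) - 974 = -16922310 / 17377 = -973.83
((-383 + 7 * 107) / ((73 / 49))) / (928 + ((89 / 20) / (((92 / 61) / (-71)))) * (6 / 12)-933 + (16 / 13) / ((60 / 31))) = -2573887680 / 1143124301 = -2.25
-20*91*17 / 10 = -3094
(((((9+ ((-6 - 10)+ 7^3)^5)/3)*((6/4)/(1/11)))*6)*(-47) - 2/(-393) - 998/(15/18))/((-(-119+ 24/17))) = -49315868784421.73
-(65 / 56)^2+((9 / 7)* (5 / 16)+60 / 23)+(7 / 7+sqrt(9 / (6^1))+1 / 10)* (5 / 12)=5* sqrt(6) / 24+459071 / 216384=2.63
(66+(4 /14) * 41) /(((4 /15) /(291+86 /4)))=637500 /7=91071.43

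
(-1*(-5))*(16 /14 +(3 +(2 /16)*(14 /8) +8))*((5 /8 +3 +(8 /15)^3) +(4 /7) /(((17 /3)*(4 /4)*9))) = 11233416727 /47980800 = 234.12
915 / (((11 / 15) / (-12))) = -164700 / 11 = -14972.73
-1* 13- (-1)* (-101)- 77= -191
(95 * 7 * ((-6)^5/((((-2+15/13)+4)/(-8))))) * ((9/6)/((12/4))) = 268894080/41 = 6558392.20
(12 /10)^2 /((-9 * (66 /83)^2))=-6889 /27225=-0.25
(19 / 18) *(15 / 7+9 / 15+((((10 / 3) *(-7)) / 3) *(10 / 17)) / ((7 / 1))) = 106286 / 48195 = 2.21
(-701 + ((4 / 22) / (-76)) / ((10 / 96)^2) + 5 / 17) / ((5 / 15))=-186779352 / 88825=-2102.78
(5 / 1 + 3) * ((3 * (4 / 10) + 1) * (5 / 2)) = 44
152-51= 101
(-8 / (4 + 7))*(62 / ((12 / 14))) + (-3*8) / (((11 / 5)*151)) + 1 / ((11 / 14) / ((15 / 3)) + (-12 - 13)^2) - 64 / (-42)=-26027061950 / 508809147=-51.15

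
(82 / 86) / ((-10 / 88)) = -1804 / 215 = -8.39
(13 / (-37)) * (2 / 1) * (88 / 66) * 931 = -96824 / 111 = -872.29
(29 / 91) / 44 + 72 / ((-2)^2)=72101 / 4004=18.01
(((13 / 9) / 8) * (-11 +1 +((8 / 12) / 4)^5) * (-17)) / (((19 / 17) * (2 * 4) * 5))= 292140563 / 425502720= 0.69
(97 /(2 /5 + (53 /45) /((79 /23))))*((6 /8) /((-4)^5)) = -1034505 /10817536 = -0.10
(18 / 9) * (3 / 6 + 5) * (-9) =-99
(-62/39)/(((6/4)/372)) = -15376/39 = -394.26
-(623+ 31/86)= -53609/86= -623.36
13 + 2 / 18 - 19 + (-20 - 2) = -251 / 9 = -27.89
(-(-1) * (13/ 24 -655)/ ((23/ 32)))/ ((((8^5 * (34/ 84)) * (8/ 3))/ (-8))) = 329847/ 1601536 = 0.21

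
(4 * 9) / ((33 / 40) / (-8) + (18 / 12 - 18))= -3840 / 1771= -2.17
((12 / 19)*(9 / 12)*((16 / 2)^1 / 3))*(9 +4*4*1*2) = 51.79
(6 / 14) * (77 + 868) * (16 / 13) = 6480 / 13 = 498.46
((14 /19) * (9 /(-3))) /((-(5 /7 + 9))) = 147 /646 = 0.23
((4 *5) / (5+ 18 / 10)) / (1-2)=-50 / 17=-2.94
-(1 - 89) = 88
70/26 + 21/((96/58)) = 3199/208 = 15.38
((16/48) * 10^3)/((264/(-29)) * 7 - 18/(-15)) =-72500/13599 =-5.33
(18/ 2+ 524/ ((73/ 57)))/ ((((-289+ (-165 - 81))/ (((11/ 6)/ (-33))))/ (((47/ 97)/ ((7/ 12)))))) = 0.04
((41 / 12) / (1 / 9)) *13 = 1599 / 4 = 399.75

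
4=4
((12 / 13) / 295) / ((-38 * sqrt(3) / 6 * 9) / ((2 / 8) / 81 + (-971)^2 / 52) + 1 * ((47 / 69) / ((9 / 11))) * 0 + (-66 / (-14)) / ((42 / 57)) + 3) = 4515172169258016 * sqrt(3) / 40540185826327543449655 + 175473507188915984216 / 527022415742258064845515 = 0.00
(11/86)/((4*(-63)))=-11/21672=-0.00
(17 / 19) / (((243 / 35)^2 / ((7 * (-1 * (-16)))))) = 2332400 / 1121931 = 2.08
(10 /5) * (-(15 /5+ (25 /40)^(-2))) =-278 /25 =-11.12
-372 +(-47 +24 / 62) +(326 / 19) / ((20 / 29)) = -393.73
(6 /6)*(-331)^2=109561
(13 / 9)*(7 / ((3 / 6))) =182 / 9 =20.22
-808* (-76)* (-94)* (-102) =588779904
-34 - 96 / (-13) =-346 / 13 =-26.62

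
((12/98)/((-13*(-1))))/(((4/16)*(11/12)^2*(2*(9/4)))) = 768/77077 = 0.01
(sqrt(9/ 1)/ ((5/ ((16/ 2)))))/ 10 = 12/ 25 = 0.48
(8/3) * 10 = 80/3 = 26.67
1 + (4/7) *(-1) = 3/7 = 0.43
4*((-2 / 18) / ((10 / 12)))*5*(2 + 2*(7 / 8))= -10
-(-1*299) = 299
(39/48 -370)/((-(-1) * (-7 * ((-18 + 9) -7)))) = -5907/1792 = -3.30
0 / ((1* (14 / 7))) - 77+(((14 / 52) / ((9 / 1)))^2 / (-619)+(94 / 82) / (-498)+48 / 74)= -325848605335105 / 4267622901204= -76.35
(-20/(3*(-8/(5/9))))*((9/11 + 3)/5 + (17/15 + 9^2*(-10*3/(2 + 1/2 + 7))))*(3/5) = -795953/11286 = -70.53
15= 15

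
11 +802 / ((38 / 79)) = 31888 / 19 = 1678.32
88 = 88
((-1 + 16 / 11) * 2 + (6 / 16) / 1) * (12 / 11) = 1.40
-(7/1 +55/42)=-349/42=-8.31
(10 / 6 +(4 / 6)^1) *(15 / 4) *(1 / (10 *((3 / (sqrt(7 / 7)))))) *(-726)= -847 / 4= -211.75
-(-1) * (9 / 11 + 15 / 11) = 24 / 11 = 2.18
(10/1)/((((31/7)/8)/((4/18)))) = 1120/279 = 4.01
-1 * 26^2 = -676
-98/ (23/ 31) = -3038/ 23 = -132.09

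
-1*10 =-10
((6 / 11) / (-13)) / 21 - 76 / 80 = -19059 / 20020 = -0.95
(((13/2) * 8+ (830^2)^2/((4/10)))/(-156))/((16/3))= -296614506263/208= -1426031280.11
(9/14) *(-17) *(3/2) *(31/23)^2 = -441099/14812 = -29.78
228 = 228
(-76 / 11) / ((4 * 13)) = -19 / 143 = -0.13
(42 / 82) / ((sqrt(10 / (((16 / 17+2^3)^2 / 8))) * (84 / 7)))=133 * sqrt(5) / 6970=0.04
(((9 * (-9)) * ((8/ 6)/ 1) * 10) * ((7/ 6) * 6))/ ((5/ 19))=-28728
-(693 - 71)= -622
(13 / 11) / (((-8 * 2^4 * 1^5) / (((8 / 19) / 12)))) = -0.00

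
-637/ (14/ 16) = -728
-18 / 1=-18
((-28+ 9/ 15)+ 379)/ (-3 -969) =-293/ 810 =-0.36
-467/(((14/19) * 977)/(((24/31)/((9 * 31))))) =-35492/19716837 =-0.00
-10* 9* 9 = -810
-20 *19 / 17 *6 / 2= -1140 / 17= -67.06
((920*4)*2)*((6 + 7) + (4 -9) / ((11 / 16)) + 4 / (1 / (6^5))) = 2518643520 / 11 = 228967592.73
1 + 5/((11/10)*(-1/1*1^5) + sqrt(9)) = 3.63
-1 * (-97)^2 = -9409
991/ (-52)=-991/ 52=-19.06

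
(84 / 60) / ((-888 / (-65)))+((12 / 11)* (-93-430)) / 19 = -5554069 / 185592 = -29.93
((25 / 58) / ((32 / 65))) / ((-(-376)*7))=1625 / 4884992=0.00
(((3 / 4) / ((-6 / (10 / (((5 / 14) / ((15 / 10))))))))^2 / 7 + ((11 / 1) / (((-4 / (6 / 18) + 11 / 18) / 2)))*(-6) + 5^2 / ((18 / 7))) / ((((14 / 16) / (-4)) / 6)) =-2981516 / 4305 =-692.57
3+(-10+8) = 1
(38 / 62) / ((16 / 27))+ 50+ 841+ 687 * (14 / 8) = 1038765 / 496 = 2094.28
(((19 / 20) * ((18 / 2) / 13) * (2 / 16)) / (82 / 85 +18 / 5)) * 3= 8721 / 161408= 0.05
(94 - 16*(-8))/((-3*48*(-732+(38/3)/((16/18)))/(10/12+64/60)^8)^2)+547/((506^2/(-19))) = -376664374832240950884979787/9418371312240000000000000000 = -0.04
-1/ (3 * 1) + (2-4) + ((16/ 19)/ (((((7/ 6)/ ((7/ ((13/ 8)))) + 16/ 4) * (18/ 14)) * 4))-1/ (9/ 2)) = -2.52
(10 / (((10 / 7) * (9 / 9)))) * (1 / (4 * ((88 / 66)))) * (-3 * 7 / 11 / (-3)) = 147 / 176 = 0.84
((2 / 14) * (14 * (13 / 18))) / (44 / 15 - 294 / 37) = -185 / 642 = -0.29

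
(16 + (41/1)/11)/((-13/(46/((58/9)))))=-44919/4147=-10.83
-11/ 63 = -0.17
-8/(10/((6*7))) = -168/5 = -33.60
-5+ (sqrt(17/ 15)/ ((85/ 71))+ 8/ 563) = -2807/ 563+ 71 *sqrt(255)/ 1275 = -4.10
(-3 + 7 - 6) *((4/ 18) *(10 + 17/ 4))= -19/ 3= -6.33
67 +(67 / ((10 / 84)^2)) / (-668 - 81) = 162341 / 2675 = 60.69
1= 1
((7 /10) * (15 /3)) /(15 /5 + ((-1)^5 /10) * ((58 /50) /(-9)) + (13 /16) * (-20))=-15750 /59567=-0.26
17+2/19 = 17.11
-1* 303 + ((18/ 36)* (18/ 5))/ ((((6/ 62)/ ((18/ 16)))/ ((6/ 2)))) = -9609/ 40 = -240.22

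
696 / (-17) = -696 / 17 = -40.94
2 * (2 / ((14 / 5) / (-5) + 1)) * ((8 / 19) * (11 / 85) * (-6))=-2.97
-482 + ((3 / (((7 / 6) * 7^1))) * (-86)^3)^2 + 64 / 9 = 54593828839.59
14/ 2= 7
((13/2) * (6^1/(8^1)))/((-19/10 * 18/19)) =-65/24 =-2.71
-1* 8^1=-8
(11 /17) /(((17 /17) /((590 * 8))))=51920 /17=3054.12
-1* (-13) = 13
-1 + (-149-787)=-937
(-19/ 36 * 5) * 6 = -95/ 6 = -15.83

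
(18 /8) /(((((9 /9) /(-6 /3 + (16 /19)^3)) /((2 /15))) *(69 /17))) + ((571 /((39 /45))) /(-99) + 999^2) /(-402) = -168862089350018 /68016141765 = -2482.68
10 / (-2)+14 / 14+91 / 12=43 / 12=3.58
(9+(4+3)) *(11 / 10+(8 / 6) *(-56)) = -17656 / 15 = -1177.07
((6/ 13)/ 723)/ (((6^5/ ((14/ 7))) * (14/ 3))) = 1/ 28422576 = 0.00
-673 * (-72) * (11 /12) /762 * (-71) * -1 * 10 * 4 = 21024520 /127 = 165547.40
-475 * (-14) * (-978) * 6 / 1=-39022200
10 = 10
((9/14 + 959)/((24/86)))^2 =333743067025/28224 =11824796.88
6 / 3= 2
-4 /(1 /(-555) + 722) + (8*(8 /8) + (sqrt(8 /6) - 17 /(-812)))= 9.17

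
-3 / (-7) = 0.43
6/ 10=3/ 5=0.60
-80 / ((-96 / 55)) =275 / 6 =45.83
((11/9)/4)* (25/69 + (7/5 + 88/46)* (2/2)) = 3487/3105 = 1.12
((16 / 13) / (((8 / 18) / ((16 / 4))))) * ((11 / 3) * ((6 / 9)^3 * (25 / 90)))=3520 / 1053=3.34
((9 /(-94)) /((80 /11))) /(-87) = 33 /218080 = 0.00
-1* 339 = -339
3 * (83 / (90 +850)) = 249 / 940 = 0.26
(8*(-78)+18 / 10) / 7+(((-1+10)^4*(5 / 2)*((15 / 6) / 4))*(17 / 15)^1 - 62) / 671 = -71.66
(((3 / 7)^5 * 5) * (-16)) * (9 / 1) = -174960 / 16807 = -10.41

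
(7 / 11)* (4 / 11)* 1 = 28 / 121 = 0.23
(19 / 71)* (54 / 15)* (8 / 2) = 1368 / 355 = 3.85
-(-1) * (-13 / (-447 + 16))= 13 / 431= 0.03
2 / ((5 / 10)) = 4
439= 439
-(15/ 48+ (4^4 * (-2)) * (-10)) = -81925/ 16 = -5120.31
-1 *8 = -8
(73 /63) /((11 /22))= 146 /63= 2.32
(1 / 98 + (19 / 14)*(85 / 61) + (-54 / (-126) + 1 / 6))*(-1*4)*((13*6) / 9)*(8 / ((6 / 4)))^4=-152580653056 / 2178981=-70023.86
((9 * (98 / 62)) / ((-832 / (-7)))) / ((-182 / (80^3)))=-1764000 / 5239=-336.71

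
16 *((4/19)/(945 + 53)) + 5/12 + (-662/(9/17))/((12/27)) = -320049733/113772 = -2813.08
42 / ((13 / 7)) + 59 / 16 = 5471 / 208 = 26.30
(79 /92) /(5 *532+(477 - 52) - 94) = 79 /275172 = 0.00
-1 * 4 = -4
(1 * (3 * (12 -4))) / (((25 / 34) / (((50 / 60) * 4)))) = 544 / 5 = 108.80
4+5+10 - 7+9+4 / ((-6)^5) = 40823 / 1944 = 21.00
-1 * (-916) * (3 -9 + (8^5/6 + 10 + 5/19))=5006486.39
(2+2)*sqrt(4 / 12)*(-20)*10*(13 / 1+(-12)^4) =-16599200*sqrt(3) / 3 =-9583552.59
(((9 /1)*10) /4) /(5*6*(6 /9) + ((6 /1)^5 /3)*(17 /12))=45 /7384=0.01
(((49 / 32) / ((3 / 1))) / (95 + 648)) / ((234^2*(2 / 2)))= 49 / 3905635968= 0.00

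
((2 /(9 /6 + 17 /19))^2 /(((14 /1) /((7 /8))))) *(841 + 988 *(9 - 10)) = -1083 /169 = -6.41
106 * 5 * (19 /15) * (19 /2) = 19133 /3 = 6377.67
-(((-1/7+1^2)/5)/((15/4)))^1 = -8/175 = -0.05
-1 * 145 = -145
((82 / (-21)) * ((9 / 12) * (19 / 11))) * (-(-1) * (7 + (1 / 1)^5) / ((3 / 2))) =-6232 / 231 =-26.98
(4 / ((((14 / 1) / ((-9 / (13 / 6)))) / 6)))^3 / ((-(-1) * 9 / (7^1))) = -30233088 / 107653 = -280.84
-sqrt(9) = -3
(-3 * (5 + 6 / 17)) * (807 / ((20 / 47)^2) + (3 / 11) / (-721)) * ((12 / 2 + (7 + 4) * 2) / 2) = -3859755641469 / 3852200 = -1001961.38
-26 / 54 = -13 / 27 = -0.48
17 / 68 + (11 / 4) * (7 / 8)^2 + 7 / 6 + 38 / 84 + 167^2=149952631 / 5376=27892.97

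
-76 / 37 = -2.05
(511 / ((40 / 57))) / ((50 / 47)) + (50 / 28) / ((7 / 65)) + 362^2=12911016481 / 98000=131745.07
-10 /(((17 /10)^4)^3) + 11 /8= 6328844609527371 /4660977897838088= 1.36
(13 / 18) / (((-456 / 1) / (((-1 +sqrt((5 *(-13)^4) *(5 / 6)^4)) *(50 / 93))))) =325 / 381672- 1373125 *sqrt(5) / 13740192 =-0.22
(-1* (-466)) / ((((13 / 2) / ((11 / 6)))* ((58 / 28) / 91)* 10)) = 577.41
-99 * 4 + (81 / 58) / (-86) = -1975329 / 4988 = -396.02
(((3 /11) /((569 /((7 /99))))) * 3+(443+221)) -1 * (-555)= 83926938 /68849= 1219.00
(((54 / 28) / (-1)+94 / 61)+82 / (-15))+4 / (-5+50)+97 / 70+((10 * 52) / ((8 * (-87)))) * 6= -987689 / 111447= -8.86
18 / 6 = 3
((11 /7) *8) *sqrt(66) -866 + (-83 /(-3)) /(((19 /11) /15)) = -11889 /19 + 88 *sqrt(66) /7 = -523.61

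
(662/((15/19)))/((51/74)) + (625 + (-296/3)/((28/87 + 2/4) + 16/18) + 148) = 1319849921/683145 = 1932.02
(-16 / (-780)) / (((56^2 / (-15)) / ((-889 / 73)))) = 127 / 106288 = 0.00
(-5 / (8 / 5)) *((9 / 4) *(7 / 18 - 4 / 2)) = 725 / 64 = 11.33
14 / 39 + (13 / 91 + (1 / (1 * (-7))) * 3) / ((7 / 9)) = -16 / 1911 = -0.01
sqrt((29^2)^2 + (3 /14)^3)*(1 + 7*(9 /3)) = 11*sqrt(27170907274) /98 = 18502.00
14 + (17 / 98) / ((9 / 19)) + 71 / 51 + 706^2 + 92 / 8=3736979048 / 7497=498463.26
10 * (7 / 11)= 70 / 11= 6.36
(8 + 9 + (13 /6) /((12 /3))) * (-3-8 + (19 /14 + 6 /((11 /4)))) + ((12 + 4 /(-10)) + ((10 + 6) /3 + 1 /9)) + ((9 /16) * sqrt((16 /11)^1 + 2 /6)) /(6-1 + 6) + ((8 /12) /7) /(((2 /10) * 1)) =-6284591 /55440 + 3 * sqrt(1947) /1936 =-113.29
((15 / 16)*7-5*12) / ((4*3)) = -4.45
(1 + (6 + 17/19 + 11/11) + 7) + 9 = 24.89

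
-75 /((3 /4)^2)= -400 /3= -133.33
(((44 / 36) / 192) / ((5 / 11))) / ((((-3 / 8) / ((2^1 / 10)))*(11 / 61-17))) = 7381 / 16621200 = 0.00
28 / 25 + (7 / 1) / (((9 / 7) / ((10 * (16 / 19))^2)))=31450972 / 81225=387.21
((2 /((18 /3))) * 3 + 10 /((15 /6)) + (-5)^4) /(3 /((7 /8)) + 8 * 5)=2205 /152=14.51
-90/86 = -45/43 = -1.05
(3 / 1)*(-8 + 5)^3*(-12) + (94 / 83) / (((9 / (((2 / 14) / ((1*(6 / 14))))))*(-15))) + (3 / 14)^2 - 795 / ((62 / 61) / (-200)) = 32149659424721 / 204244740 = 157407.53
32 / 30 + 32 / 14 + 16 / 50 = 1928 / 525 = 3.67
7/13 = 0.54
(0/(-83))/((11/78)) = 0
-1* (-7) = 7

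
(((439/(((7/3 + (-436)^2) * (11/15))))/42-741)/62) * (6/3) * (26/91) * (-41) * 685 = 365546704281765/1905811831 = 191806.29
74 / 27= 2.74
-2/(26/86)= -86/13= -6.62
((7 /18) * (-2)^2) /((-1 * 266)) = -1 /171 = -0.01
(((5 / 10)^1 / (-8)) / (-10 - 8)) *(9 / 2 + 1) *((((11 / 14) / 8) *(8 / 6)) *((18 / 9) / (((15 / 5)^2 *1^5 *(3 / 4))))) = 121 / 163296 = 0.00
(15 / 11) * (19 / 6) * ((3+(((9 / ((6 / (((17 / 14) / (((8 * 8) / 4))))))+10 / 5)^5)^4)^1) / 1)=31968598406831989281128427938361398336579199857386403113082255 / 2333366512618043974040885166198881751571824097122844672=13700633.07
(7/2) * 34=119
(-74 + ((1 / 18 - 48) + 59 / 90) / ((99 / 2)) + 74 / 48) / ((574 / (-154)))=19.70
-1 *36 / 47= -36 / 47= -0.77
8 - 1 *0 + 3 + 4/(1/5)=31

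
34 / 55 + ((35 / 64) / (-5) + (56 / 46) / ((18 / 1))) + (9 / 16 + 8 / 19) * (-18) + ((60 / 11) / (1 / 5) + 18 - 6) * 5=2481373643 / 13844160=179.24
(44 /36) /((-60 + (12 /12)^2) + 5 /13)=-143 /6858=-0.02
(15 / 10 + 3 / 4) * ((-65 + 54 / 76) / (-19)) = 21987 / 2888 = 7.61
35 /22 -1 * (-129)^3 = 47227193 /22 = 2146690.59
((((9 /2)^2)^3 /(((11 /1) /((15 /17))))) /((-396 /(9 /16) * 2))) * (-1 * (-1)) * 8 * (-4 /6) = 2657205 /1053184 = 2.52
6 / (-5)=-6 / 5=-1.20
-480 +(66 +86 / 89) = -36760 / 89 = -413.03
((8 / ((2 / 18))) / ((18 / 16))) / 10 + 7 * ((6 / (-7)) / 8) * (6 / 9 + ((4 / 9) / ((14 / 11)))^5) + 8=45970009079 / 3308121810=13.90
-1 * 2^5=-32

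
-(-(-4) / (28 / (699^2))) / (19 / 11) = -5374611 / 133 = -40410.61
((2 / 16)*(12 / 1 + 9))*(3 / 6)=21 / 16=1.31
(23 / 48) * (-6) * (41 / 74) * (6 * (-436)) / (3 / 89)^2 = 814175827 / 222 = 3667458.68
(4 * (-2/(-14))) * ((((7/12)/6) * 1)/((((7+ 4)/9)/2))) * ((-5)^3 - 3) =-128/11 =-11.64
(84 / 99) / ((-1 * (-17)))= 28 / 561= 0.05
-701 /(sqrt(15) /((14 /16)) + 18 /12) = -118.29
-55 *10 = -550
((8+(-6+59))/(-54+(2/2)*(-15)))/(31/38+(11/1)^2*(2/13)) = -30134/662331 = -0.05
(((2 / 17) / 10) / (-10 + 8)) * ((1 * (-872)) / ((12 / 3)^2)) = 0.32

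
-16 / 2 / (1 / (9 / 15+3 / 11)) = -384 / 55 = -6.98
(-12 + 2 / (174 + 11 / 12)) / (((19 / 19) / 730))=-8751.65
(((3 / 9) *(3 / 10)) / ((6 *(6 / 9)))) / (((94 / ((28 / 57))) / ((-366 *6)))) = -1281 / 4465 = -0.29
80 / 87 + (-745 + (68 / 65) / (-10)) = -21041833 / 28275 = -744.19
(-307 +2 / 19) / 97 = -5831 / 1843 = -3.16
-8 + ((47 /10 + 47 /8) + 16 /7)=1361 /280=4.86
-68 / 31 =-2.19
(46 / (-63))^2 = 2116 / 3969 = 0.53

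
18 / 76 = 9 / 38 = 0.24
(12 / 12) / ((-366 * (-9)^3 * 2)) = 1 / 533628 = 0.00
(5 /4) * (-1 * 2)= -5 /2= -2.50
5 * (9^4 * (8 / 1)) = 262440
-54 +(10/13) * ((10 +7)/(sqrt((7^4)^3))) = -82589428/1529437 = -54.00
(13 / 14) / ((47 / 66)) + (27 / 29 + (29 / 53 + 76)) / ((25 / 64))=2523917029 / 12641825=199.65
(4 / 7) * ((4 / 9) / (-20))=-4 / 315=-0.01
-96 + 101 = 5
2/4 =1/2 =0.50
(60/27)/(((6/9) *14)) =5/21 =0.24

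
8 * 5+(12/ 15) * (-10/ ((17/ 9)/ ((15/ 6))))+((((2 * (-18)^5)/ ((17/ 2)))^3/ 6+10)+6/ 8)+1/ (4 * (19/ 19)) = -71964166575759358065/ 4913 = -14647703353502820.69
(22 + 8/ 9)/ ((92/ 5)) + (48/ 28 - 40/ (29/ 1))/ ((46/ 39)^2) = 2869961/ 1932966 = 1.48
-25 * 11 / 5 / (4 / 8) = -110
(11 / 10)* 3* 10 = 33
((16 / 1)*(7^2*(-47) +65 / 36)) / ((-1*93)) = 331372 / 837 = 395.90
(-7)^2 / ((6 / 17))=833 / 6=138.83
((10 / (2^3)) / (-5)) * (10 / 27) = -5 / 54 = -0.09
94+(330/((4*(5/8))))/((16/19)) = 1003/4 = 250.75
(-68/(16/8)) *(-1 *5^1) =170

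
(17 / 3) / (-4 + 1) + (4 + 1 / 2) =47 / 18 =2.61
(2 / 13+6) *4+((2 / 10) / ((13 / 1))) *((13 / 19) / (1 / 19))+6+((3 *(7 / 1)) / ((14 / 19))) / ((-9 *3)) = 34819 / 1170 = 29.76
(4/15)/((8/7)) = 7/30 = 0.23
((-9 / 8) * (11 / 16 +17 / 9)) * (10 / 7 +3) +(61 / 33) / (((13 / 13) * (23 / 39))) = -314175 / 32384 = -9.70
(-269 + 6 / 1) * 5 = -1315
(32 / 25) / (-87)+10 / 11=21398 / 23925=0.89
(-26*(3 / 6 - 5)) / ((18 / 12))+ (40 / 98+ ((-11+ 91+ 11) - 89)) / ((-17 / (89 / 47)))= 77.73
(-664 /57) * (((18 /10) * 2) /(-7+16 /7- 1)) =3486 /475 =7.34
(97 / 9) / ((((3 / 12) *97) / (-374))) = -166.22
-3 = -3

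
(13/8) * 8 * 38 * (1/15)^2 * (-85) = -8398/45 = -186.62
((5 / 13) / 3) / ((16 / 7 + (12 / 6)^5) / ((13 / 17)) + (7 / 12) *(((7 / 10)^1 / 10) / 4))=56000 / 19588459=0.00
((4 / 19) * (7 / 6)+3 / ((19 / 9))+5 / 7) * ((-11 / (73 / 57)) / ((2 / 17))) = -88825 / 511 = -173.83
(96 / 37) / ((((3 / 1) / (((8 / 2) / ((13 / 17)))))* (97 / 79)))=171904 / 46657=3.68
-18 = -18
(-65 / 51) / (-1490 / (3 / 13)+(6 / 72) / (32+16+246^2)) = 15746640 / 79772478223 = 0.00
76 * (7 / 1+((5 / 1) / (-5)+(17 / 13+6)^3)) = 66162332 / 2197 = 30114.85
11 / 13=0.85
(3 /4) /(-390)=-1 /520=-0.00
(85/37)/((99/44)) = 340/333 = 1.02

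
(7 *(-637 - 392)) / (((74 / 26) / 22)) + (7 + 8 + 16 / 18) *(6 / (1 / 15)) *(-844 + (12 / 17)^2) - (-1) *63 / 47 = -634185990595 / 502571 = -1261883.38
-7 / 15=-0.47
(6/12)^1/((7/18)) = 9/7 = 1.29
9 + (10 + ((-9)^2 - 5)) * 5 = 439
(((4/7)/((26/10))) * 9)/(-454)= -90/20657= -0.00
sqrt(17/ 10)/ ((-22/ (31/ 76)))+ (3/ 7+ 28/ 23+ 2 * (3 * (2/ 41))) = 12797/ 6601 - 31 * sqrt(170)/ 16720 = 1.91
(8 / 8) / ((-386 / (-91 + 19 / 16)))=1437 / 6176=0.23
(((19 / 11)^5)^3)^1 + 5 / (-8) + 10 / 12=364367934957842237431 / 100253956065975624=3634.45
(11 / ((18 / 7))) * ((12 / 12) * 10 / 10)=77 / 18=4.28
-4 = -4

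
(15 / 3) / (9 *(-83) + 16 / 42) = -105 / 15679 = -0.01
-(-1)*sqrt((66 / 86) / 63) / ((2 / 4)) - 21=-21 + 2*sqrt(9933) / 903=-20.78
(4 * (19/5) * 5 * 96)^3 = 388377870336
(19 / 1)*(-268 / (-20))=1273 / 5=254.60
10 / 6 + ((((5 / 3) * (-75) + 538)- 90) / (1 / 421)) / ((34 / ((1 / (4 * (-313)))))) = -11477 / 7512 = -1.53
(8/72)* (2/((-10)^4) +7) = 3889/5000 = 0.78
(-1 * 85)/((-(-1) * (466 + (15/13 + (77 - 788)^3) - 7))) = 1105/4672524621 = 0.00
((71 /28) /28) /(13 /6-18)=-213 /37240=-0.01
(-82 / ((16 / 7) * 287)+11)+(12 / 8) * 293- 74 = 3011 / 8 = 376.38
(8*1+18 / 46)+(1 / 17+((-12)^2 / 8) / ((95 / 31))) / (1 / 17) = 238698 / 2185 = 109.24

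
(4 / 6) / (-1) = -2 / 3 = -0.67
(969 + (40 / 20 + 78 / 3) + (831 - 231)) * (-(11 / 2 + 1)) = -20761 / 2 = -10380.50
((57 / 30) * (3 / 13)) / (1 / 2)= 57 / 65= 0.88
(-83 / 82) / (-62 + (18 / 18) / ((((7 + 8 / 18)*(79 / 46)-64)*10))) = 0.02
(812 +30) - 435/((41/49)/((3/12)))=116773/164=712.03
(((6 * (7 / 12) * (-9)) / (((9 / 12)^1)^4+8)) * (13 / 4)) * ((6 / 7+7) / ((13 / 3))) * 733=-34832160 / 2129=-16360.81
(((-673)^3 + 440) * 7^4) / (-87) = 731874685577 / 87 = 8412352707.78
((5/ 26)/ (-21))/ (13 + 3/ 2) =-0.00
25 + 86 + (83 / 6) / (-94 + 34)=39877 / 360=110.77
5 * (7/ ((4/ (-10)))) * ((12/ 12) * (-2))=175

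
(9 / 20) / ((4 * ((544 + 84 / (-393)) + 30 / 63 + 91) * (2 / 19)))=470421 / 279617120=0.00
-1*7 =-7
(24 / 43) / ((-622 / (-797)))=9564 / 13373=0.72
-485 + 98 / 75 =-36277 / 75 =-483.69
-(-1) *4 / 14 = 2 / 7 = 0.29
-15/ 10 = -3/ 2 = -1.50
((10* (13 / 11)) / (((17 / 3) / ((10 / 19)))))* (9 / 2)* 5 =87750 / 3553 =24.70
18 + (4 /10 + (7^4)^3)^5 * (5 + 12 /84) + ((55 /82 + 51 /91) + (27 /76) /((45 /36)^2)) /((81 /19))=2612683855609869094770956000000000000000000000000000.00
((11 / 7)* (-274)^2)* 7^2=5780852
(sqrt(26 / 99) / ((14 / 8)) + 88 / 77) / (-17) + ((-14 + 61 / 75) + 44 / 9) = -223973 / 26775 - 4* sqrt(286) / 3927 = -8.38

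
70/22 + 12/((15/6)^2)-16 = -2997/275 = -10.90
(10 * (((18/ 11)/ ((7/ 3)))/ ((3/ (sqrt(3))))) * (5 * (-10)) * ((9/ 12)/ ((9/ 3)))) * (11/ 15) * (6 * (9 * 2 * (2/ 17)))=-32400 * sqrt(3)/ 119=-471.58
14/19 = 0.74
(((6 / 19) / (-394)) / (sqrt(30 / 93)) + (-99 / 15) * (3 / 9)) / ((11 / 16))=-16 / 5 - 24 * sqrt(310) / 205865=-3.20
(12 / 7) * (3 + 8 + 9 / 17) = 336 / 17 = 19.76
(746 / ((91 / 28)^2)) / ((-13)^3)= -11936 / 371293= -0.03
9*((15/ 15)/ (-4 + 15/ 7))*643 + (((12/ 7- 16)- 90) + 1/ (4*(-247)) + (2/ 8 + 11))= -11097115/ 3458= -3209.11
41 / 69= 0.59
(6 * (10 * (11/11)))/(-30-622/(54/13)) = -1620/4853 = -0.33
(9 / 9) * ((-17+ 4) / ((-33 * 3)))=13 / 99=0.13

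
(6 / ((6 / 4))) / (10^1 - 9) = 4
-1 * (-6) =6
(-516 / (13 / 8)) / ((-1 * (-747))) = -1376 / 3237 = -0.43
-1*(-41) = 41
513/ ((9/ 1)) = 57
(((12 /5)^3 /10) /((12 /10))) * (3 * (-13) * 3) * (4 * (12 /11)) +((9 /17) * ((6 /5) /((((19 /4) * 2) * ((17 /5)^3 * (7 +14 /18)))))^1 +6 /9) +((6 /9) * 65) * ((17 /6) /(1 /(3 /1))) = -3347247480147 /15273902875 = -219.15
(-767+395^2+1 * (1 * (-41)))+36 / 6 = 155223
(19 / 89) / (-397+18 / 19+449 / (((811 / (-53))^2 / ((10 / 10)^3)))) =-237437281 / 438359438194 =-0.00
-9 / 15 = -3 / 5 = -0.60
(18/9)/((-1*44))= -1/22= -0.05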